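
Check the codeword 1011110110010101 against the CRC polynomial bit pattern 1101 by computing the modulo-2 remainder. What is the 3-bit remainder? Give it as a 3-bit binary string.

100

Modulo-2 division of 1011110110010101 by 1101:
  pos 0: 1011 XOR 1101 = 0110
  pos 1: 1101 XOR 1101 = 0000
  pos 5: 1011 XOR 1101 = 0110
  pos 6: 1100 XOR 1101 = 0001
  pos 9: 1010 XOR 1101 = 0111
  pos 10: 1111 XOR 1101 = 0010
  pos 12: 1001 XOR 1101 = 0100
Remainder = 100 (nonzero — an error is detected).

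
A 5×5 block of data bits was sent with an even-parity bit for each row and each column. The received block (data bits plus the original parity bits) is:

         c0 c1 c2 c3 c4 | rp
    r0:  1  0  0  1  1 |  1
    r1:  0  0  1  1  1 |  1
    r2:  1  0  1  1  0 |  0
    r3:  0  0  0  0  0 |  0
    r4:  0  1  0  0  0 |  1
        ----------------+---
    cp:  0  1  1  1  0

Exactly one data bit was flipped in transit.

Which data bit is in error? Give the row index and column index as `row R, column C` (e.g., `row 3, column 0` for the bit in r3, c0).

row 2, column 2

Recompute each row's even parity and compare to rp:
  r0: data parity 1, sent rp 1 → ok
  r1: data parity 1, sent rp 1 → ok
  r2: data parity 1, sent rp 0 → mismatch
  r3: data parity 0, sent rp 0 → ok
  r4: data parity 1, sent rp 1 → ok
Recompute each column's even parity and compare to cp:
  c0: data parity 0, sent cp 0 → ok
  c1: data parity 1, sent cp 1 → ok
  c2: data parity 0, sent cp 1 → mismatch
  c3: data parity 1, sent cp 1 → ok
  c4: data parity 0, sent cp 0 → ok
Exactly one row (r2) and one column (c2) fail → the flipped bit is at their intersection.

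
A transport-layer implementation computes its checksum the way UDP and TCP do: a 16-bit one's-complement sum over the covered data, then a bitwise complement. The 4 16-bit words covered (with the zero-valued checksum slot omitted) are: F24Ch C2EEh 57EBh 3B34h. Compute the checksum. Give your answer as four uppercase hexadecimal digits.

B7A4

One's-complement addition (fold any carry out of bit 15 back into bit 0):
  0xF24C + 0xC2EE = 0x1B53A → wrap carry → 0xB53B
  0xB53B + 0x57EB = 0x10D26 → wrap carry → 0x0D27
  0x0D27 + 0x3B34 = 0x0485B
One's-complement sum = 0x485B.
Checksum = ~0x485B & 0xFFFF = 0xB7A4.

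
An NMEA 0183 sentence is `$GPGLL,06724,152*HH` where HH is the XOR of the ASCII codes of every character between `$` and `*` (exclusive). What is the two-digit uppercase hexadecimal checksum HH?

51

XOR the ASCII codes of the payload characters:
  'G' = 0x47 → acc = 0x47
  'P' = 0x50 → acc = 0x17
  'G' = 0x47 → acc = 0x50
  'L' = 0x4C → acc = 0x1C
  'L' = 0x4C → acc = 0x50
  ',' = 0x2C → acc = 0x7C
  '0' = 0x30 → acc = 0x4C
  '6' = 0x36 → acc = 0x7A
  '7' = 0x37 → acc = 0x4D
  '2' = 0x32 → acc = 0x7F
  '4' = 0x34 → acc = 0x4B
  ',' = 0x2C → acc = 0x67
  '1' = 0x31 → acc = 0x56
  '5' = 0x35 → acc = 0x63
  '2' = 0x32 → acc = 0x51
Checksum = 0x51.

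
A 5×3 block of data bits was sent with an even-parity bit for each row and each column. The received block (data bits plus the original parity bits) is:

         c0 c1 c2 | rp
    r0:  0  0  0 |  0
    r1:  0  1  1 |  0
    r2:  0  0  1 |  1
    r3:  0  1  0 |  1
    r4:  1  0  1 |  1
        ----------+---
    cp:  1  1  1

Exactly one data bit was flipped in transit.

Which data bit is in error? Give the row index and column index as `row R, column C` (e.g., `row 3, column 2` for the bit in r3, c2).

row 4, column 1

Recompute each row's even parity and compare to rp:
  r0: data parity 0, sent rp 0 → ok
  r1: data parity 0, sent rp 0 → ok
  r2: data parity 1, sent rp 1 → ok
  r3: data parity 1, sent rp 1 → ok
  r4: data parity 0, sent rp 1 → mismatch
Recompute each column's even parity and compare to cp:
  c0: data parity 1, sent cp 1 → ok
  c1: data parity 0, sent cp 1 → mismatch
  c2: data parity 1, sent cp 1 → ok
Exactly one row (r4) and one column (c1) fail → the flipped bit is at their intersection.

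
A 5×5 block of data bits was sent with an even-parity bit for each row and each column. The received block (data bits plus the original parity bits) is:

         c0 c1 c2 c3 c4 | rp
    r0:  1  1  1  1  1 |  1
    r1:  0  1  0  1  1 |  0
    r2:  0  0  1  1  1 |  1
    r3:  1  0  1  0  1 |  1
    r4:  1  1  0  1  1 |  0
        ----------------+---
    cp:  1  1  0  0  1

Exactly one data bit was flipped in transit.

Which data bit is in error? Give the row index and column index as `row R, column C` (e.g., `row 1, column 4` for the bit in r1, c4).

row 1, column 2

Recompute each row's even parity and compare to rp:
  r0: data parity 1, sent rp 1 → ok
  r1: data parity 1, sent rp 0 → mismatch
  r2: data parity 1, sent rp 1 → ok
  r3: data parity 1, sent rp 1 → ok
  r4: data parity 0, sent rp 0 → ok
Recompute each column's even parity and compare to cp:
  c0: data parity 1, sent cp 1 → ok
  c1: data parity 1, sent cp 1 → ok
  c2: data parity 1, sent cp 0 → mismatch
  c3: data parity 0, sent cp 0 → ok
  c4: data parity 1, sent cp 1 → ok
Exactly one row (r1) and one column (c2) fail → the flipped bit is at their intersection.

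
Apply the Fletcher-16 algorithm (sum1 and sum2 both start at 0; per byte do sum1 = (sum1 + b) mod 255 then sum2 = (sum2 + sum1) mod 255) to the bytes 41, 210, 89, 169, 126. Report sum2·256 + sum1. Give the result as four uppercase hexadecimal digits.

F67D

Running sums (mod 255):
  after byte 0 (41): sum1=41, sum2=41
  after byte 1 (210): sum1=251, sum2=37
  after byte 2 (89): sum1=85, sum2=122
  after byte 3 (169): sum1=254, sum2=121
  after byte 4 (126): sum1=125, sum2=246
Checksum = sum2·256 + sum1 = 246·256 + 125 = 63101 = 0xF67D.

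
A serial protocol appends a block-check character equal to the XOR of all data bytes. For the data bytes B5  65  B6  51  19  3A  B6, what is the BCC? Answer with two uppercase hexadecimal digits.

A2

XOR the bytes together:
  start with 0xB5
  0xB5 ⊕ 0x65 = 0xD0
  0xD0 ⊕ 0xB6 = 0x66
  0x66 ⊕ 0x51 = 0x37
  0x37 ⊕ 0x19 = 0x2E
  0x2E ⊕ 0x3A = 0x14
  0x14 ⊕ 0xB6 = 0xA2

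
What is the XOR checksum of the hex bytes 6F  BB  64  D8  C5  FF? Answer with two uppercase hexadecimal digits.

XOR the bytes together:
  start with 0x6F
  0x6F ⊕ 0xBB = 0xD4
  0xD4 ⊕ 0x64 = 0xB0
  0xB0 ⊕ 0xD8 = 0x68
  0x68 ⊕ 0xC5 = 0xAD
  0xAD ⊕ 0xFF = 0x52

52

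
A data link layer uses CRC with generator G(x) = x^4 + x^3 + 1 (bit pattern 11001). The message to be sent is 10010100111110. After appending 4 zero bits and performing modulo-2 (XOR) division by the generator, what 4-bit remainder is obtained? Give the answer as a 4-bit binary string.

Append 4 zeros: 100101001111100000. Divide by 11001 (XOR where the leading bit is 1):
  pos 0: 10010 XOR 11001 = 01011
  pos 1: 10111 XOR 11001 = 01110
  pos 2: 11100 XOR 11001 = 00101
  pos 4: 10101 XOR 11001 = 01100
  pos 5: 11001 XOR 11001 = 00000
  pos 10: 11100 XOR 11001 = 00101
  pos 12: 10100 XOR 11001 = 01101
  pos 13: 11010 XOR 11001 = 00011
Remainder (last 4 bits) = 0011. This is the CRC / FCS.

0011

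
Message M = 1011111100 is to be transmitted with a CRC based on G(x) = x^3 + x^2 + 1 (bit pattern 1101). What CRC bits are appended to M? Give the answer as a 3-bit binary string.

Append 3 zeros: 1011111100000. Divide by 1101 (XOR where the leading bit is 1):
  pos 0: 1011 XOR 1101 = 0110
  pos 1: 1101 XOR 1101 = 0000
  pos 5: 1110 XOR 1101 = 0011
  pos 7: 1100 XOR 1101 = 0001
Remainder (last 3 bits) = 100. This is the CRC / FCS.

100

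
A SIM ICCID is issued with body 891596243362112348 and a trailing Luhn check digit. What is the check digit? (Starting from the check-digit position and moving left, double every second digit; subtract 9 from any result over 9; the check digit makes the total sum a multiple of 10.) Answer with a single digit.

Partial digits right→left: 8 4 3 2 1 1 2 6 3 3 4 2 6 9 5 1 9 8
Double every second digit counting from the check-digit position (so the 1st, 3rd, 5th, ... of the partial from the right).
  doubled (with −9 where >9): 7 6 2 4 6 8 3 1 9 → sum 46
  kept as-is: 4 2 1 6 3 2 9 1 8 → sum 36
Total = 46 + 36 = 82.
Check digit = (10 − (82 mod 10)) mod 10 = 8.

8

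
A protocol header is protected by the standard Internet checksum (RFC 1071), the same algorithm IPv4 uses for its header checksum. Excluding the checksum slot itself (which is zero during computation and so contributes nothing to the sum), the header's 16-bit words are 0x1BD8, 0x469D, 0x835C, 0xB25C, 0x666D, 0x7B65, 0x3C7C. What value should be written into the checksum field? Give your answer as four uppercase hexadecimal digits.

One's-complement addition (fold any carry out of bit 15 back into bit 0):
  0x1BD8 + 0x469D = 0x06275
  0x6275 + 0x835C = 0x0E5D1
  0xE5D1 + 0xB25C = 0x1982D → wrap carry → 0x982E
  0x982E + 0x666D = 0x0FE9B
  0xFE9B + 0x7B65 = 0x17A00 → wrap carry → 0x7A01
  0x7A01 + 0x3C7C = 0x0B67D
One's-complement sum = 0xB67D.
Checksum = ~0xB67D & 0xFFFF = 0x4982.

4982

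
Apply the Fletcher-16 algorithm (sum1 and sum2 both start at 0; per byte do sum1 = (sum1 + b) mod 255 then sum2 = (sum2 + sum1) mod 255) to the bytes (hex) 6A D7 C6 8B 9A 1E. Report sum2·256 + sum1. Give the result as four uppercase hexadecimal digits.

C64D

Running sums (mod 255):
  after byte 0 (6A): sum1=106, sum2=106
  after byte 1 (D7): sum1=66, sum2=172
  after byte 2 (C6): sum1=9, sum2=181
  after byte 3 (8B): sum1=148, sum2=74
  after byte 4 (9A): sum1=47, sum2=121
  after byte 5 (1E): sum1=77, sum2=198
Checksum = sum2·256 + sum1 = 198·256 + 77 = 50765 = 0xC64D.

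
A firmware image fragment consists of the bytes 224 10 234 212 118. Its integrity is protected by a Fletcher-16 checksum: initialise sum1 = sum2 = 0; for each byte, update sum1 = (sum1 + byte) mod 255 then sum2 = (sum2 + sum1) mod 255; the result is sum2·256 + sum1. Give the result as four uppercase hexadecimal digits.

Running sums (mod 255):
  after byte 0 (224): sum1=224, sum2=224
  after byte 1 (10): sum1=234, sum2=203
  after byte 2 (234): sum1=213, sum2=161
  after byte 3 (212): sum1=170, sum2=76
  after byte 4 (118): sum1=33, sum2=109
Checksum = sum2·256 + sum1 = 109·256 + 33 = 27937 = 0x6D21.

6D21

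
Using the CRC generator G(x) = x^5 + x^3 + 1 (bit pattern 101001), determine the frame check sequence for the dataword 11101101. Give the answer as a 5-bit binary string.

Append 5 zeros: 1110110100000. Divide by 101001 (XOR where the leading bit is 1):
  pos 0: 111011 XOR 101001 = 010010
  pos 1: 100100 XOR 101001 = 001101
  pos 3: 110110 XOR 101001 = 011111
  pos 4: 111110 XOR 101001 = 010111
  pos 5: 101110 XOR 101001 = 000111
Remainder (last 5 bits) = 11100. This is the CRC / FCS.

11100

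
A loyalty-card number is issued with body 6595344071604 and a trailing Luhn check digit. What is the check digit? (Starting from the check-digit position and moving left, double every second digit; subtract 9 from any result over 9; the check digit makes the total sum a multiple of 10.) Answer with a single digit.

Partial digits right→left: 4 0 6 1 7 0 4 4 3 5 9 5 6
Double every second digit counting from the check-digit position (so the 1st, 3rd, 5th, ... of the partial from the right).
  doubled (with −9 where >9): 8 3 5 8 6 9 3 → sum 42
  kept as-is: 0 1 0 4 5 5 → sum 15
Total = 42 + 15 = 57.
Check digit = (10 − (57 mod 10)) mod 10 = 3.

3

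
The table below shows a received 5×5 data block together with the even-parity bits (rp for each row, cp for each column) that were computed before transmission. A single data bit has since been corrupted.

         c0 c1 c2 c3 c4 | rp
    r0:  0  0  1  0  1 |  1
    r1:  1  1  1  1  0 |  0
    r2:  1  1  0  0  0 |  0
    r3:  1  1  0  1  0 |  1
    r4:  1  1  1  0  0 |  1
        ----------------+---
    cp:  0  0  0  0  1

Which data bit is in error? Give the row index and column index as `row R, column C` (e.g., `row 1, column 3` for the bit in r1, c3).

Recompute each row's even parity and compare to rp:
  r0: data parity 0, sent rp 1 → mismatch
  r1: data parity 0, sent rp 0 → ok
  r2: data parity 0, sent rp 0 → ok
  r3: data parity 1, sent rp 1 → ok
  r4: data parity 1, sent rp 1 → ok
Recompute each column's even parity and compare to cp:
  c0: data parity 0, sent cp 0 → ok
  c1: data parity 0, sent cp 0 → ok
  c2: data parity 1, sent cp 0 → mismatch
  c3: data parity 0, sent cp 0 → ok
  c4: data parity 1, sent cp 1 → ok
Exactly one row (r0) and one column (c2) fail → the flipped bit is at their intersection.

row 0, column 2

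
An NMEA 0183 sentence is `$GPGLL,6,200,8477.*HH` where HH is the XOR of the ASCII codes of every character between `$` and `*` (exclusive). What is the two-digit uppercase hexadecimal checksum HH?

5A

XOR the ASCII codes of the payload characters:
  'G' = 0x47 → acc = 0x47
  'P' = 0x50 → acc = 0x17
  'G' = 0x47 → acc = 0x50
  'L' = 0x4C → acc = 0x1C
  'L' = 0x4C → acc = 0x50
  ',' = 0x2C → acc = 0x7C
  '6' = 0x36 → acc = 0x4A
  ',' = 0x2C → acc = 0x66
  '2' = 0x32 → acc = 0x54
  '0' = 0x30 → acc = 0x64
  '0' = 0x30 → acc = 0x54
  ',' = 0x2C → acc = 0x78
  '8' = 0x38 → acc = 0x40
  '4' = 0x34 → acc = 0x74
  '7' = 0x37 → acc = 0x43
  '7' = 0x37 → acc = 0x74
  '.' = 0x2E → acc = 0x5A
Checksum = 0x5A.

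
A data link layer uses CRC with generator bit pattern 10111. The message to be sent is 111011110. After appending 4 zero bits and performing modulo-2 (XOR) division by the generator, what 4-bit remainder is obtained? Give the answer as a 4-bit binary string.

0111

Append 4 zeros: 1110111100000. Divide by 10111 (XOR where the leading bit is 1):
  pos 0: 11101 XOR 10111 = 01010
  pos 1: 10101 XOR 10111 = 00010
  pos 4: 10110 XOR 10111 = 00001
  pos 8: 10000 XOR 10111 = 00111
Remainder (last 4 bits) = 0111. This is the CRC / FCS.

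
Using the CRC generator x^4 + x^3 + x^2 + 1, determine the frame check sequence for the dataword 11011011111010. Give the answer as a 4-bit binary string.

Append 4 zeros: 110110111110100000. Divide by 11101 (XOR where the leading bit is 1):
  pos 0: 11011 XOR 11101 = 00110
  pos 2: 11001 XOR 11101 = 00100
  pos 4: 10011 XOR 11101 = 01110
  pos 5: 11101 XOR 11101 = 00000
  pos 10: 10100 XOR 11101 = 01001
  pos 11: 10010 XOR 11101 = 01111
  pos 12: 11110 XOR 11101 = 00011
Remainder (last 4 bits) = 0110. This is the CRC / FCS.

0110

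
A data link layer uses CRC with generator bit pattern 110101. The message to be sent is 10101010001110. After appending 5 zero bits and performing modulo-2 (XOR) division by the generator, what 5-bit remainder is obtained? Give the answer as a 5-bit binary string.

Append 5 zeros: 1010101000111000000. Divide by 110101 (XOR where the leading bit is 1):
  pos 0: 101010 XOR 110101 = 011111
  pos 1: 111111 XOR 110101 = 001010
  pos 3: 101000 XOR 110101 = 011101
  pos 4: 111010 XOR 110101 = 001111
  pos 6: 111111 XOR 110101 = 001010
  pos 8: 101010 XOR 110101 = 011111
  pos 9: 111110 XOR 110101 = 001011
  pos 11: 101100 XOR 110101 = 011001
  pos 12: 110010 XOR 110101 = 000111
Remainder (last 5 bits) = 01110. This is the CRC / FCS.

01110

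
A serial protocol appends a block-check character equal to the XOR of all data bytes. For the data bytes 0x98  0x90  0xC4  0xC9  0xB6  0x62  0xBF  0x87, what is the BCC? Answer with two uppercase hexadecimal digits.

E9

XOR the bytes together:
  start with 0x98
  0x98 ⊕ 0x90 = 0x08
  0x08 ⊕ 0xC4 = 0xCC
  0xCC ⊕ 0xC9 = 0x05
  0x05 ⊕ 0xB6 = 0xB3
  0xB3 ⊕ 0x62 = 0xD1
  0xD1 ⊕ 0xBF = 0x6E
  0x6E ⊕ 0x87 = 0xE9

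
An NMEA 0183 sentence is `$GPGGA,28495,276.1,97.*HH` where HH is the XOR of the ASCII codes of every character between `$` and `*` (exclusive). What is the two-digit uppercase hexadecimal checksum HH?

44

XOR the ASCII codes of the payload characters:
  'G' = 0x47 → acc = 0x47
  'P' = 0x50 → acc = 0x17
  'G' = 0x47 → acc = 0x50
  'G' = 0x47 → acc = 0x17
  'A' = 0x41 → acc = 0x56
  ',' = 0x2C → acc = 0x7A
  '2' = 0x32 → acc = 0x48
  '8' = 0x38 → acc = 0x70
  '4' = 0x34 → acc = 0x44
  '9' = 0x39 → acc = 0x7D
  '5' = 0x35 → acc = 0x48
  ',' = 0x2C → acc = 0x64
  '2' = 0x32 → acc = 0x56
  '7' = 0x37 → acc = 0x61
  '6' = 0x36 → acc = 0x57
  '.' = 0x2E → acc = 0x79
  '1' = 0x31 → acc = 0x48
  ',' = 0x2C → acc = 0x64
  '9' = 0x39 → acc = 0x5D
  '7' = 0x37 → acc = 0x6A
  '.' = 0x2E → acc = 0x44
Checksum = 0x44.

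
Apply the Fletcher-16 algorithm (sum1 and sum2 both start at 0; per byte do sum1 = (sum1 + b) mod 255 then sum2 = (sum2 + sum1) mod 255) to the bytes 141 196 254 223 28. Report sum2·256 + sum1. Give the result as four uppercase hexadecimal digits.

Running sums (mod 255):
  after byte 0 (141): sum1=141, sum2=141
  after byte 1 (196): sum1=82, sum2=223
  after byte 2 (254): sum1=81, sum2=49
  after byte 3 (223): sum1=49, sum2=98
  after byte 4 (28): sum1=77, sum2=175
Checksum = sum2·256 + sum1 = 175·256 + 77 = 44877 = 0xAF4D.

AF4D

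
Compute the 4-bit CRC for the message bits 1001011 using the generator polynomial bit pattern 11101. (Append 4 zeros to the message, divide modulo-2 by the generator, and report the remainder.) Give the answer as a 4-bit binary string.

Append 4 zeros: 10010110000. Divide by 11101 (XOR where the leading bit is 1):
  pos 0: 10010 XOR 11101 = 01111
  pos 1: 11111 XOR 11101 = 00010
  pos 4: 10100 XOR 11101 = 01001
  pos 5: 10010 XOR 11101 = 01111
  pos 6: 11110 XOR 11101 = 00011
Remainder (last 4 bits) = 0011. This is the CRC / FCS.

0011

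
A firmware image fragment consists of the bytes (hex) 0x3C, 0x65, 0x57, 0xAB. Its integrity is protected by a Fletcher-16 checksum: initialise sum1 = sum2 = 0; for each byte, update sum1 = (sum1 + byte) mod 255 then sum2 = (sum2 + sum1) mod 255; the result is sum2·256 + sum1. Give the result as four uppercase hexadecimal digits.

Running sums (mod 255):
  after byte 0 (0x3C): sum1=60, sum2=60
  after byte 1 (0x65): sum1=161, sum2=221
  after byte 2 (0x57): sum1=248, sum2=214
  after byte 3 (0xAB): sum1=164, sum2=123
Checksum = sum2·256 + sum1 = 123·256 + 164 = 31652 = 0x7BA4.

7BA4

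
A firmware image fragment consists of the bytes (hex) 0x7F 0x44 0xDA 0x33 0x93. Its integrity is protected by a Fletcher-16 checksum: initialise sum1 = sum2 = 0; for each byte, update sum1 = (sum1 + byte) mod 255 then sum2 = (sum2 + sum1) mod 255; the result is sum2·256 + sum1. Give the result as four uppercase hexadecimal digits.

Running sums (mod 255):
  after byte 0 (0x7F): sum1=127, sum2=127
  after byte 1 (0x44): sum1=195, sum2=67
  after byte 2 (0xDA): sum1=158, sum2=225
  after byte 3 (0x33): sum1=209, sum2=179
  after byte 4 (0x93): sum1=101, sum2=25
Checksum = sum2·256 + sum1 = 25·256 + 101 = 6501 = 0x1965.

1965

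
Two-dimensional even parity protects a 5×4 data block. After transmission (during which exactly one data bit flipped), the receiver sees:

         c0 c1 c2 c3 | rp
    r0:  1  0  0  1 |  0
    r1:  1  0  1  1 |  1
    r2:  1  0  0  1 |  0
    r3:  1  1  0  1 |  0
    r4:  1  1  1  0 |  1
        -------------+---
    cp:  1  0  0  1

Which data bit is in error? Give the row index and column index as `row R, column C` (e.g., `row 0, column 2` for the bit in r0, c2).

row 3, column 3

Recompute each row's even parity and compare to rp:
  r0: data parity 0, sent rp 0 → ok
  r1: data parity 1, sent rp 1 → ok
  r2: data parity 0, sent rp 0 → ok
  r3: data parity 1, sent rp 0 → mismatch
  r4: data parity 1, sent rp 1 → ok
Recompute each column's even parity and compare to cp:
  c0: data parity 1, sent cp 1 → ok
  c1: data parity 0, sent cp 0 → ok
  c2: data parity 0, sent cp 0 → ok
  c3: data parity 0, sent cp 1 → mismatch
Exactly one row (r3) and one column (c3) fail → the flipped bit is at their intersection.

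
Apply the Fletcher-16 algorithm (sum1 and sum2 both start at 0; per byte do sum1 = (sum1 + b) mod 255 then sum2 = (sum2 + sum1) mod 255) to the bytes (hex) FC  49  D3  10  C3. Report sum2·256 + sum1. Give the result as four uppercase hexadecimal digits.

Running sums (mod 255):
  after byte 0 (FC): sum1=252, sum2=252
  after byte 1 (49): sum1=70, sum2=67
  after byte 2 (D3): sum1=26, sum2=93
  after byte 3 (10): sum1=42, sum2=135
  after byte 4 (C3): sum1=237, sum2=117
Checksum = sum2·256 + sum1 = 117·256 + 237 = 30189 = 0x75ED.

75ED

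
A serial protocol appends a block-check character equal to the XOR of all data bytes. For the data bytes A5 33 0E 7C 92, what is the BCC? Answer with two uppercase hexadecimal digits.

76

XOR the bytes together:
  start with 0xA5
  0xA5 ⊕ 0x33 = 0x96
  0x96 ⊕ 0x0E = 0x98
  0x98 ⊕ 0x7C = 0xE4
  0xE4 ⊕ 0x92 = 0x76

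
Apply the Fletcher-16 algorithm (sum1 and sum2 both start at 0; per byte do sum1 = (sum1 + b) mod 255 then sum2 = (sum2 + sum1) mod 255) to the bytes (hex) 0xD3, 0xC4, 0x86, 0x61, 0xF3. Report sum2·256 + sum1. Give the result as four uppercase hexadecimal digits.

Running sums (mod 255):
  after byte 0 (0xD3): sum1=211, sum2=211
  after byte 1 (0xC4): sum1=152, sum2=108
  after byte 2 (0x86): sum1=31, sum2=139
  after byte 3 (0x61): sum1=128, sum2=12
  after byte 4 (0xF3): sum1=116, sum2=128
Checksum = sum2·256 + sum1 = 128·256 + 116 = 32884 = 0x8074.

8074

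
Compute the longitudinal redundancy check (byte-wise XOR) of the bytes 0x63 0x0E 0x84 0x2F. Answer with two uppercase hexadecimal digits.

C6

XOR the bytes together:
  start with 0x63
  0x63 ⊕ 0x0E = 0x6D
  0x6D ⊕ 0x84 = 0xE9
  0xE9 ⊕ 0x2F = 0xC6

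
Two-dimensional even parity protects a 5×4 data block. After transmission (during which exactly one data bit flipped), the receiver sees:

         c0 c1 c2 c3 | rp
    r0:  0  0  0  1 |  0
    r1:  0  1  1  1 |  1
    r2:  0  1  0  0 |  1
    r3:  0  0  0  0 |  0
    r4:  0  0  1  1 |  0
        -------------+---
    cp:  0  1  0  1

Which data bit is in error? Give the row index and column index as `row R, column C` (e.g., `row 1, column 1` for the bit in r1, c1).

Recompute each row's even parity and compare to rp:
  r0: data parity 1, sent rp 0 → mismatch
  r1: data parity 1, sent rp 1 → ok
  r2: data parity 1, sent rp 1 → ok
  r3: data parity 0, sent rp 0 → ok
  r4: data parity 0, sent rp 0 → ok
Recompute each column's even parity and compare to cp:
  c0: data parity 0, sent cp 0 → ok
  c1: data parity 0, sent cp 1 → mismatch
  c2: data parity 0, sent cp 0 → ok
  c3: data parity 1, sent cp 1 → ok
Exactly one row (r0) and one column (c1) fail → the flipped bit is at their intersection.

row 0, column 1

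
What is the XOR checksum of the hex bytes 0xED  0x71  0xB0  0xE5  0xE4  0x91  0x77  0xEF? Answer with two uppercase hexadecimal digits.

XOR the bytes together:
  start with 0xED
  0xED ⊕ 0x71 = 0x9C
  0x9C ⊕ 0xB0 = 0x2C
  0x2C ⊕ 0xE5 = 0xC9
  0xC9 ⊕ 0xE4 = 0x2D
  0x2D ⊕ 0x91 = 0xBC
  0xBC ⊕ 0x77 = 0xCB
  0xCB ⊕ 0xEF = 0x24

24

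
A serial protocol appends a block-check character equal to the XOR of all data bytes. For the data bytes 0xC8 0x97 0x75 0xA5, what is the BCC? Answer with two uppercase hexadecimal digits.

8F

XOR the bytes together:
  start with 0xC8
  0xC8 ⊕ 0x97 = 0x5F
  0x5F ⊕ 0x75 = 0x2A
  0x2A ⊕ 0xA5 = 0x8F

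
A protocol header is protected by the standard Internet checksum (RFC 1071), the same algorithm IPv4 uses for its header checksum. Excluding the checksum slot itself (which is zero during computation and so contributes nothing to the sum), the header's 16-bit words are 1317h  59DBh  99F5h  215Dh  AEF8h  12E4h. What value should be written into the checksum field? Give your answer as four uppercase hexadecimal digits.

15DE

One's-complement addition (fold any carry out of bit 15 back into bit 0):
  0x1317 + 0x59DB = 0x06CF2
  0x6CF2 + 0x99F5 = 0x106E7 → wrap carry → 0x06E8
  0x06E8 + 0x215D = 0x02845
  0x2845 + 0xAEF8 = 0x0D73D
  0xD73D + 0x12E4 = 0x0EA21
One's-complement sum = 0xEA21.
Checksum = ~0xEA21 & 0xFFFF = 0x15DE.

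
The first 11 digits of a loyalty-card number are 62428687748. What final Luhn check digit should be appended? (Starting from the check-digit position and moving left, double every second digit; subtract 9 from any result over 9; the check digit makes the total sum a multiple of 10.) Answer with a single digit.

2

Partial digits right→left: 8 4 7 7 8 6 8 2 4 2 6
Double every second digit counting from the check-digit position (so the 1st, 3rd, 5th, ... of the partial from the right).
  doubled (with −9 where >9): 7 5 7 7 8 3 → sum 37
  kept as-is: 4 7 6 2 2 → sum 21
Total = 37 + 21 = 58.
Check digit = (10 − (58 mod 10)) mod 10 = 2.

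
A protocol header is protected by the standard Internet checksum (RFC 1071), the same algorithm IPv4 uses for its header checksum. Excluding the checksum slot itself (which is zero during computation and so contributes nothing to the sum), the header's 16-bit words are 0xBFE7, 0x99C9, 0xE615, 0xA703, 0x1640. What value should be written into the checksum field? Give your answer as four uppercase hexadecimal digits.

02F5

One's-complement addition (fold any carry out of bit 15 back into bit 0):
  0xBFE7 + 0x99C9 = 0x159B0 → wrap carry → 0x59B1
  0x59B1 + 0xE615 = 0x13FC6 → wrap carry → 0x3FC7
  0x3FC7 + 0xA703 = 0x0E6CA
  0xE6CA + 0x1640 = 0x0FD0A
One's-complement sum = 0xFD0A.
Checksum = ~0xFD0A & 0xFFFF = 0x02F5.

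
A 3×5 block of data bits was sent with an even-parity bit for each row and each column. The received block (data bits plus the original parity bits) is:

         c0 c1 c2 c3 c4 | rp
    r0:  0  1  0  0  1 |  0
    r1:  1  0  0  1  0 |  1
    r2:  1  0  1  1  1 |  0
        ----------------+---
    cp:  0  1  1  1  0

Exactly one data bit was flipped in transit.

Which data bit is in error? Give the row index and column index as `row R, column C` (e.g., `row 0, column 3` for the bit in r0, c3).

Recompute each row's even parity and compare to rp:
  r0: data parity 0, sent rp 0 → ok
  r1: data parity 0, sent rp 1 → mismatch
  r2: data parity 0, sent rp 0 → ok
Recompute each column's even parity and compare to cp:
  c0: data parity 0, sent cp 0 → ok
  c1: data parity 1, sent cp 1 → ok
  c2: data parity 1, sent cp 1 → ok
  c3: data parity 0, sent cp 1 → mismatch
  c4: data parity 0, sent cp 0 → ok
Exactly one row (r1) and one column (c3) fail → the flipped bit is at their intersection.

row 1, column 3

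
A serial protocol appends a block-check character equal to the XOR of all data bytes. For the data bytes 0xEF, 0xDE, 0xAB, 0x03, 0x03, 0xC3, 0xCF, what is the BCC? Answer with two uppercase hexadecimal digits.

96

XOR the bytes together:
  start with 0xEF
  0xEF ⊕ 0xDE = 0x31
  0x31 ⊕ 0xAB = 0x9A
  0x9A ⊕ 0x03 = 0x99
  0x99 ⊕ 0x03 = 0x9A
  0x9A ⊕ 0xC3 = 0x59
  0x59 ⊕ 0xCF = 0x96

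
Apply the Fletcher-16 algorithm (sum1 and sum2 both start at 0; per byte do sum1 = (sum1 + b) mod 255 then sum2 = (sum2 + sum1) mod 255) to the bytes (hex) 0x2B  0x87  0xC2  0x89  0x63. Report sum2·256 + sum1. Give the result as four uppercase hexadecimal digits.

Running sums (mod 255):
  after byte 0 (0x2B): sum1=43, sum2=43
  after byte 1 (0x87): sum1=178, sum2=221
  after byte 2 (0xC2): sum1=117, sum2=83
  after byte 3 (0x89): sum1=254, sum2=82
  after byte 4 (0x63): sum1=98, sum2=180
Checksum = sum2·256 + sum1 = 180·256 + 98 = 46178 = 0xB462.

B462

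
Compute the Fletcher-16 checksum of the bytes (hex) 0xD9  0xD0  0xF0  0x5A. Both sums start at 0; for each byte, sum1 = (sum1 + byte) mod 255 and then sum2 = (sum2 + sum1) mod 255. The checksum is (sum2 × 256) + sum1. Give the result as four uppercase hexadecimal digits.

Running sums (mod 255):
  after byte 0 (0xD9): sum1=217, sum2=217
  after byte 1 (0xD0): sum1=170, sum2=132
  after byte 2 (0xF0): sum1=155, sum2=32
  after byte 3 (0x5A): sum1=245, sum2=22
Checksum = sum2·256 + sum1 = 22·256 + 245 = 5877 = 0x16F5.

16F5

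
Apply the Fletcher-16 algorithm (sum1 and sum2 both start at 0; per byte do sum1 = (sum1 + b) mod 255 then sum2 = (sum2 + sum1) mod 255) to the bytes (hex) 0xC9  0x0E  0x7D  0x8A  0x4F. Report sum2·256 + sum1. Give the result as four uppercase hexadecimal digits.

Running sums (mod 255):
  after byte 0 (0xC9): sum1=201, sum2=201
  after byte 1 (0x0E): sum1=215, sum2=161
  after byte 2 (0x7D): sum1=85, sum2=246
  after byte 3 (0x8A): sum1=223, sum2=214
  after byte 4 (0x4F): sum1=47, sum2=6
Checksum = sum2·256 + sum1 = 6·256 + 47 = 1583 = 0x062F.

062F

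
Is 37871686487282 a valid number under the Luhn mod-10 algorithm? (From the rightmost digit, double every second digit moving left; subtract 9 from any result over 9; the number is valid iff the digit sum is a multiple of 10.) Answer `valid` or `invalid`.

valid

From the right, keep odd positions and double even positions (subtract 9 from any doubled value over 9):
  doubled (positions 2,4,...): 7 5 8 7 2 7 6 → sum 42
  kept (positions 1,3,...): 2 2 8 6 6 7 7 → sum 38
Total = 80.
80 mod 10 = 0, so the number is valid.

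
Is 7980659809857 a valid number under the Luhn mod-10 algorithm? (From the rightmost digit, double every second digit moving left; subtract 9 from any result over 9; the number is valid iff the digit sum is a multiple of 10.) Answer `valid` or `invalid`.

From the right, keep odd positions and double even positions (subtract 9 from any doubled value over 9):
  doubled (positions 2,4,...): 1 9 7 1 0 9 → sum 27
  kept (positions 1,3,...): 7 8 0 9 6 8 7 → sum 45
Total = 72.
72 mod 10 = 2, so the number is invalid.

invalid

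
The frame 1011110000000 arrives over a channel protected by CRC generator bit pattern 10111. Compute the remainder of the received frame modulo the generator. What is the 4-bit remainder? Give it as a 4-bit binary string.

0001

Modulo-2 division of 1011110000000 by 10111:
  pos 0: 10111 XOR 10111 = 00000
  pos 5: 10000 XOR 10111 = 00111
  pos 7: 11100 XOR 10111 = 01011
  pos 8: 10110 XOR 10111 = 00001
Remainder = 0001 (nonzero — an error is detected).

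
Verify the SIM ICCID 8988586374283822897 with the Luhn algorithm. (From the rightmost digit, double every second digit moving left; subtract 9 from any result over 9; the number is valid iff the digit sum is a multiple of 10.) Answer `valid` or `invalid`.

valid

From the right, keep odd positions and double even positions (subtract 9 from any doubled value over 9):
  doubled (positions 2,4,...): 9 4 7 7 8 6 7 7 9 → sum 64
  kept (positions 1,3,...): 7 8 2 3 2 7 6 5 8 8 → sum 56
Total = 120.
120 mod 10 = 0, so the number is valid.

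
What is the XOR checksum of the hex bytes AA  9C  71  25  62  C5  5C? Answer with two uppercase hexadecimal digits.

XOR the bytes together:
  start with 0xAA
  0xAA ⊕ 0x9C = 0x36
  0x36 ⊕ 0x71 = 0x47
  0x47 ⊕ 0x25 = 0x62
  0x62 ⊕ 0x62 = 0x00
  0x00 ⊕ 0xC5 = 0xC5
  0xC5 ⊕ 0x5C = 0x99

99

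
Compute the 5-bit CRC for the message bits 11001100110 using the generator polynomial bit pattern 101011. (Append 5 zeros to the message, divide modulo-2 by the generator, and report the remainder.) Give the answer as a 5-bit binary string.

11011

Append 5 zeros: 1100110011000000. Divide by 101011 (XOR where the leading bit is 1):
  pos 0: 110011 XOR 101011 = 011000
  pos 1: 110000 XOR 101011 = 011011
  pos 2: 110110 XOR 101011 = 011101
  pos 3: 111011 XOR 101011 = 010000
  pos 4: 100001 XOR 101011 = 001010
  pos 6: 101000 XOR 101011 = 000011
  pos 10: 110000 XOR 101011 = 011011
Remainder (last 5 bits) = 11011. This is the CRC / FCS.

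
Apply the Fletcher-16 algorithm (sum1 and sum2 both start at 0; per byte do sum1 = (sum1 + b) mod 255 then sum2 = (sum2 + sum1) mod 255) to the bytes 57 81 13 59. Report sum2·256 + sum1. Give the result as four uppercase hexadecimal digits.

2ED2

Running sums (mod 255):
  after byte 0 (57): sum1=57, sum2=57
  after byte 1 (81): sum1=138, sum2=195
  after byte 2 (13): sum1=151, sum2=91
  after byte 3 (59): sum1=210, sum2=46
Checksum = sum2·256 + sum1 = 46·256 + 210 = 11986 = 0x2ED2.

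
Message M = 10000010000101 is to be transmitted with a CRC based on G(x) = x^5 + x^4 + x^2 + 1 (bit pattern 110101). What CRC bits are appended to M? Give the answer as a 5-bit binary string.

01010

Append 5 zeros: 1000001000010100000. Divide by 110101 (XOR where the leading bit is 1):
  pos 0: 100000 XOR 110101 = 010101
  pos 1: 101011 XOR 110101 = 011110
  pos 2: 111100 XOR 110101 = 001001
  pos 4: 100100 XOR 110101 = 010001
  pos 5: 100010 XOR 110101 = 010111
  pos 6: 101111 XOR 110101 = 011010
  pos 7: 110100 XOR 110101 = 000001
  pos 12: 110000 XOR 110101 = 000101
Remainder (last 5 bits) = 01010. This is the CRC / FCS.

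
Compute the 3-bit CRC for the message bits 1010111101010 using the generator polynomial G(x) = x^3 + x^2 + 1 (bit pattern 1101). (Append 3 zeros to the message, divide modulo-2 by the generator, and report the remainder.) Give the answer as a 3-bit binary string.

Append 3 zeros: 1010111101010000. Divide by 1101 (XOR where the leading bit is 1):
  pos 0: 1010 XOR 1101 = 0111
  pos 1: 1111 XOR 1101 = 0010
  pos 3: 1011 XOR 1101 = 0110
  pos 4: 1101 XOR 1101 = 0000
  pos 9: 1010 XOR 1101 = 0111
  pos 10: 1110 XOR 1101 = 0011
  pos 12: 1100 XOR 1101 = 0001
Remainder (last 3 bits) = 001. This is the CRC / FCS.

001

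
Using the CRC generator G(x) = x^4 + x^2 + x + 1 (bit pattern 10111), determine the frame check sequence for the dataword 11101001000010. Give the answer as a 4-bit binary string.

0011

Append 4 zeros: 111010010000100000. Divide by 10111 (XOR where the leading bit is 1):
  pos 0: 11101 XOR 10111 = 01010
  pos 1: 10100 XOR 10111 = 00011
  pos 4: 11010 XOR 10111 = 01101
  pos 5: 11010 XOR 10111 = 01101
  pos 6: 11010 XOR 10111 = 01101
  pos 7: 11010 XOR 10111 = 01101
  pos 8: 11011 XOR 10111 = 01100
  pos 9: 11000 XOR 10111 = 01111
  pos 10: 11110 XOR 10111 = 01001
  pos 11: 10010 XOR 10111 = 00101
  pos 13: 10100 XOR 10111 = 00011
Remainder (last 4 bits) = 0011. This is the CRC / FCS.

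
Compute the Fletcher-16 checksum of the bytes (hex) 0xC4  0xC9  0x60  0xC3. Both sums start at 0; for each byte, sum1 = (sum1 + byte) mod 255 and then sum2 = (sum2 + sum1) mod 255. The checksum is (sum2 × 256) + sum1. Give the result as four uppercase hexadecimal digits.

Running sums (mod 255):
  after byte 0 (0xC4): sum1=196, sum2=196
  after byte 1 (0xC9): sum1=142, sum2=83
  after byte 2 (0x60): sum1=238, sum2=66
  after byte 3 (0xC3): sum1=178, sum2=244
Checksum = sum2·256 + sum1 = 244·256 + 178 = 62642 = 0xF4B2.

F4B2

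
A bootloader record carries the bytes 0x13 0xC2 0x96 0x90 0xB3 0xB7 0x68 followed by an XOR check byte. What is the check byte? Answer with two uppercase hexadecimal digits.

BB

XOR the bytes together:
  start with 0x13
  0x13 ⊕ 0xC2 = 0xD1
  0xD1 ⊕ 0x96 = 0x47
  0x47 ⊕ 0x90 = 0xD7
  0xD7 ⊕ 0xB3 = 0x64
  0x64 ⊕ 0xB7 = 0xD3
  0xD3 ⊕ 0x68 = 0xBB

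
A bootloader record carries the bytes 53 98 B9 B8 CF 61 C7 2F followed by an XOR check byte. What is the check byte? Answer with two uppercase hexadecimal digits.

8C

XOR the bytes together:
  start with 0x53
  0x53 ⊕ 0x98 = 0xCB
  0xCB ⊕ 0xB9 = 0x72
  0x72 ⊕ 0xB8 = 0xCA
  0xCA ⊕ 0xCF = 0x05
  0x05 ⊕ 0x61 = 0x64
  0x64 ⊕ 0xC7 = 0xA3
  0xA3 ⊕ 0x2F = 0x8C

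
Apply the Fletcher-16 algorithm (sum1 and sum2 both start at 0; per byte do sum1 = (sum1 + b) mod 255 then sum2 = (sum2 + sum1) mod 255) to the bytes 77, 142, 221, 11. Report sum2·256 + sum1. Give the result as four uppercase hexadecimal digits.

A7C4

Running sums (mod 255):
  after byte 0 (77): sum1=77, sum2=77
  after byte 1 (142): sum1=219, sum2=41
  after byte 2 (221): sum1=185, sum2=226
  after byte 3 (11): sum1=196, sum2=167
Checksum = sum2·256 + sum1 = 167·256 + 196 = 42948 = 0xA7C4.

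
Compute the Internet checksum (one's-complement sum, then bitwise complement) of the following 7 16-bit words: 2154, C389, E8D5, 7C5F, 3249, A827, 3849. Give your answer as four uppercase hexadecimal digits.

A332

One's-complement addition (fold any carry out of bit 15 back into bit 0):
  0x2154 + 0xC389 = 0x0E4DD
  0xE4DD + 0xE8D5 = 0x1CDB2 → wrap carry → 0xCDB3
  0xCDB3 + 0x7C5F = 0x14A12 → wrap carry → 0x4A13
  0x4A13 + 0x3249 = 0x07C5C
  0x7C5C + 0xA827 = 0x12483 → wrap carry → 0x2484
  0x2484 + 0x3849 = 0x05CCD
One's-complement sum = 0x5CCD.
Checksum = ~0x5CCD & 0xFFFF = 0xA332.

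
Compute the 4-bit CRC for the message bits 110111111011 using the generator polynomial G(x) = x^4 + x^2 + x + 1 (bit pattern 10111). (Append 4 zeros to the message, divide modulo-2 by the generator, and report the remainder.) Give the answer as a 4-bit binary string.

1100

Append 4 zeros: 1101111110110000. Divide by 10111 (XOR where the leading bit is 1):
  pos 0: 11011 XOR 10111 = 01100
  pos 1: 11001 XOR 10111 = 01110
  pos 2: 11101 XOR 10111 = 01010
  pos 3: 10101 XOR 10111 = 00010
  pos 6: 10101 XOR 10111 = 00010
  pos 9: 10100 XOR 10111 = 00011
Remainder (last 4 bits) = 1100. This is the CRC / FCS.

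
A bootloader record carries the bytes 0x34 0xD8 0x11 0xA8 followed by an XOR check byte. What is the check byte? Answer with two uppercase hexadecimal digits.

XOR the bytes together:
  start with 0x34
  0x34 ⊕ 0xD8 = 0xEC
  0xEC ⊕ 0x11 = 0xFD
  0xFD ⊕ 0xA8 = 0x55

55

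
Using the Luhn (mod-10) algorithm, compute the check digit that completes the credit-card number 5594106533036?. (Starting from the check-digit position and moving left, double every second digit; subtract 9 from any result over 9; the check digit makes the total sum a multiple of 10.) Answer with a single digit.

6

Partial digits right→left: 6 3 0 3 3 5 6 0 1 4 9 5 5
Double every second digit counting from the check-digit position (so the 1st, 3rd, 5th, ... of the partial from the right).
  doubled (with −9 where >9): 3 0 6 3 2 9 1 → sum 24
  kept as-is: 3 3 5 0 4 5 → sum 20
Total = 24 + 20 = 44.
Check digit = (10 − (44 mod 10)) mod 10 = 6.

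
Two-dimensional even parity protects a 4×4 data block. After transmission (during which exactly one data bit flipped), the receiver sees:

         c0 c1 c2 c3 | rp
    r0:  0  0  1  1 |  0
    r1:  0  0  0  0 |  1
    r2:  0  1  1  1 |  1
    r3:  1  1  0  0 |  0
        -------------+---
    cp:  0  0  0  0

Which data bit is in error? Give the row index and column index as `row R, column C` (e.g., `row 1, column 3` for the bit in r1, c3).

Recompute each row's even parity and compare to rp:
  r0: data parity 0, sent rp 0 → ok
  r1: data parity 0, sent rp 1 → mismatch
  r2: data parity 1, sent rp 1 → ok
  r3: data parity 0, sent rp 0 → ok
Recompute each column's even parity and compare to cp:
  c0: data parity 1, sent cp 0 → mismatch
  c1: data parity 0, sent cp 0 → ok
  c2: data parity 0, sent cp 0 → ok
  c3: data parity 0, sent cp 0 → ok
Exactly one row (r1) and one column (c0) fail → the flipped bit is at their intersection.

row 1, column 0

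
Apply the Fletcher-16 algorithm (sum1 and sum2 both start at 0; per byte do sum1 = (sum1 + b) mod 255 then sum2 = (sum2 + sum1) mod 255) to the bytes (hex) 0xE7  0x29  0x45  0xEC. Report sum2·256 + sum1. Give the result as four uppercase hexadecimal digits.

Running sums (mod 255):
  after byte 0 (0xE7): sum1=231, sum2=231
  after byte 1 (0x29): sum1=17, sum2=248
  after byte 2 (0x45): sum1=86, sum2=79
  after byte 3 (0xEC): sum1=67, sum2=146
Checksum = sum2·256 + sum1 = 146·256 + 67 = 37443 = 0x9243.

9243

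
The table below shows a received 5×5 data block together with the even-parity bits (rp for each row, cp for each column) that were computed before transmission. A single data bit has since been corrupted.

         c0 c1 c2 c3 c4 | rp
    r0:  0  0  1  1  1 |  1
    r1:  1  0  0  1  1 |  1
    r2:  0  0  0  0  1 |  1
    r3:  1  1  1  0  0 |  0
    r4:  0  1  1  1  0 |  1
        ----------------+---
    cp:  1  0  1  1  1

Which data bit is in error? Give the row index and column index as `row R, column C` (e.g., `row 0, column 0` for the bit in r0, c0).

row 3, column 0

Recompute each row's even parity and compare to rp:
  r0: data parity 1, sent rp 1 → ok
  r1: data parity 1, sent rp 1 → ok
  r2: data parity 1, sent rp 1 → ok
  r3: data parity 1, sent rp 0 → mismatch
  r4: data parity 1, sent rp 1 → ok
Recompute each column's even parity and compare to cp:
  c0: data parity 0, sent cp 1 → mismatch
  c1: data parity 0, sent cp 0 → ok
  c2: data parity 1, sent cp 1 → ok
  c3: data parity 1, sent cp 1 → ok
  c4: data parity 1, sent cp 1 → ok
Exactly one row (r3) and one column (c0) fail → the flipped bit is at their intersection.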